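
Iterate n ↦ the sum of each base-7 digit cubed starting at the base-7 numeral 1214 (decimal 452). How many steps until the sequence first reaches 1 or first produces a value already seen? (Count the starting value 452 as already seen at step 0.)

4

452 = (1,2,1,4)_7 → 1³ + 2³ + 1³ + 4³ = 74
74 = (1,3,4)_7 → 1³ + 3³ + 4³ = 92
92 = (1,6,1)_7 → 1³ + 6³ + 1³ = 218
218 = (4,3,1)_7 → 4³ + 3³ + 1³ = 92  — 92 repeats.
That took 4 steps.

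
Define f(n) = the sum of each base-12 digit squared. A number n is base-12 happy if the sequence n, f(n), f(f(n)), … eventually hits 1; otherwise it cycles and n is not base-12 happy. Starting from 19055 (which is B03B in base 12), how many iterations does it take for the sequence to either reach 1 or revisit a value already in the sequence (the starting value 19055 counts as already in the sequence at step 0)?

19055 = (11,0,3,11)_12 → 11² + 0² + 3² + 11² = 251
251 = (1,8,11)_12 → 1² + 8² + 11² = 186
186 = (1,3,6)_12 → 1² + 3² + 6² = 46
46 = (3,10)_12 → 3² + 10² = 109
109 = (9,1)_12 → 9² + 1² = 82
82 = (6,10)_12 → 6² + 10² = 136
136 = (11,4)_12 → 11² + 4² = 137
137 = (11,5)_12 → 11² + 5² = 146
146 = (1,0,2)_12 → 1² + 0² + 2² = 5
5 = (5)_12 → 5² = 25
25 = (2,1)_12 → 2² + 1² = 5  — 5 repeats.
That took 11 steps.

11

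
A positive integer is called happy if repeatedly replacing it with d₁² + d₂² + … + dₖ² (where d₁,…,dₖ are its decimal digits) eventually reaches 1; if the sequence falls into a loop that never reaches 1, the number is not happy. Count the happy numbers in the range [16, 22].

16: 16 → 37 → 58 → 89 → 145 → 42 → 20 → 4 → 16  — not happy
17: 17 → 50 → 25 → 29 → 85 → 89 → 145 → 42 → 20 → 4 → 16 → 37 → 58 → 89  — not happy
18: 18 → 65 → 61 → 37 → 58 → 89 → 145 → 42 → 20 → 4 → 16 → 37  — not happy
19: 19 → 82 → 68 → 100 → 1  — happy
20: 20 → 4 → 16 → 37 → 58 → 89 → 145 → 42 → 20  — not happy
21: 21 → 5 → 25 → 29 → 85 → 89 → 145 → 42 → 20 → 4 → 16 → 37 → 58 → 89  — not happy
22: 22 → 8 → 64 → 52 → 29 → 85 → 89 → 145 → 42 → 20 → 4 → 16 → 37 → 58 → 89  — not happy
happy: 19

1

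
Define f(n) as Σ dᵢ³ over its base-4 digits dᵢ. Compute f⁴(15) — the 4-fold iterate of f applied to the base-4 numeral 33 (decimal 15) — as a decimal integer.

15 = (3,3)_4 → 3³ + 3³ = 54
54 = (3,1,2)_4 → 3³ + 1³ + 2³ = 36
36 = (2,1,0)_4 → 2³ + 1³ + 0³ = 9
9 = (2,1)_4 → 2³ + 1³ = 9

9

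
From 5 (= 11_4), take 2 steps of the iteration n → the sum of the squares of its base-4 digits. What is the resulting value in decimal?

4

5 = (1,1)_4 → 2
2 = (2)_4 → 4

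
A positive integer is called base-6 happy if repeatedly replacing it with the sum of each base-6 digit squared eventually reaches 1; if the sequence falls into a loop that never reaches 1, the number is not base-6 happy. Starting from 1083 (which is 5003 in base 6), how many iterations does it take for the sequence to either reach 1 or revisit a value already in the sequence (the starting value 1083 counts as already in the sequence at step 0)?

10

1083 = (5,0,0,3)_6 → 5² + 0² + 0² + 3² = 34
34 = (5,4)_6 → 5² + 4² = 41
41 = (1,0,5)_6 → 1² + 0² + 5² = 26
26 = (4,2)_6 → 4² + 2² = 20
20 = (3,2)_6 → 3² + 2² = 13
13 = (2,1)_6 → 2² + 1² = 5
5 = (5)_6 → 5² = 25
25 = (4,1)_6 → 4² + 1² = 17
17 = (2,5)_6 → 2² + 5² = 29
29 = (4,5)_6 → 4² + 5² = 41  — 41 repeats.
That took 10 steps.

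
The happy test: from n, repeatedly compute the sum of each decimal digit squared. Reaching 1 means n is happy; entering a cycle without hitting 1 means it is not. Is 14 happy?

14 → 1² + 4² = 17
17 → 1² + 7² = 50
50 → 5² + 0² = 25
25 → 2² + 5² = 29
29 → 2² + 9² = 85
85 → 8² + 5² = 89
89 → 8² + 9² = 145
145 → 1² + 4² + 5² = 42
42 → 4² + 2² = 20
20 → 2² + 0² = 4
4 → 4² = 16
16 → 1² + 6² = 37
37 → 3² + 7² = 58
58 → 5² + 8² = 89  — 89 already seen; the sequence cycles without reaching 1.

not happy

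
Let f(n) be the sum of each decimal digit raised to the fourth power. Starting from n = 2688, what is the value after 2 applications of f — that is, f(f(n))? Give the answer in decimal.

2688 → 2⁴ + 6⁴ + 8⁴ + 8⁴ = 16 + 1296 + 4096 + 4096 = 9504
9504 → 9⁴ + 5⁴ + 0⁴ + 4⁴ = 6561 + 625 + 0 + 256 = 7442

7442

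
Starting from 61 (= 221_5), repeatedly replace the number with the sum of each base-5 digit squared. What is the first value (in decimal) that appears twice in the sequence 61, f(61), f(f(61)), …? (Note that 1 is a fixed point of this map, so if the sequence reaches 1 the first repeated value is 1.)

61 = (2,2,1)_5 → 2² + 2² + 1² = 4 + 4 + 1 = 9
9 = (1,4)_5 → 1² + 4² = 1 + 16 = 17
17 = (3,2)_5 → 3² + 2² = 9 + 4 = 13
13 = (2,3)_5 → 2² + 3² = 4 + 9 = 13  — 13 already appeared earlier.

13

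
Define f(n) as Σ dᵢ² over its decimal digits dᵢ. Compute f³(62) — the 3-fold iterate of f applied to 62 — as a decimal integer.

62 → 6² + 2² = 40
40 → 4² + 0² = 16
16 → 1² + 6² = 37

37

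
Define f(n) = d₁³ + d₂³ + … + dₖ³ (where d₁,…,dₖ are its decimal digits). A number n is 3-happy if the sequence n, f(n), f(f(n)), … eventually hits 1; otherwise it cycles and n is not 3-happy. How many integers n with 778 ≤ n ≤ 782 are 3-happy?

778: 778 → 1198 → 1243 → 100 → 1  (reaches 1)
779: 779 → 1415 → 191 → 731 → 371 → 371  (repeats 371)
780: 780 → 855 → 762 → 567 → 684 → 792 → 1080 → 513 → 153 → 153  (repeats 153)
781: 781 → 856 → 853 → 664 → 496 → 1009 → 730 → 370 → 370  (repeats 370)
782: 782 → 863 → 755 → 593 → 881 → 1025 → 134 → 92 → 737 → 713 → 371 → 371  (repeats 371)
3-happy: 778

1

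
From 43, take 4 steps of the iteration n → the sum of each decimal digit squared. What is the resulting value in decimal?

43 → 4² + 3² = 25
25 → 2² + 5² = 29
29 → 2² + 9² = 85
85 → 8² + 5² = 89

89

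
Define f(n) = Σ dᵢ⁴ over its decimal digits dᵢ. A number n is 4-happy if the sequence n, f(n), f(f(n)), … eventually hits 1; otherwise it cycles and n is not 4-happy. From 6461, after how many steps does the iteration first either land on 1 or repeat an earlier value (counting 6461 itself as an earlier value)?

10

6461 → 6⁴ + 4⁴ + 6⁴ + 1⁴ = 1296 + 256 + 1296 + 1 = 2849
2849 → 2⁴ + 8⁴ + 4⁴ + 9⁴ = 16 + 4096 + 256 + 6561 = 10929
10929 → 1⁴ + 0⁴ + 9⁴ + 2⁴ + 9⁴ = 1 + 0 + 6561 + 16 + 6561 = 13139
13139 → 1⁴ + 3⁴ + 1⁴ + 3⁴ + 9⁴ = 1 + 81 + 1 + 81 + 6561 = 6725
6725 → 6⁴ + 7⁴ + 2⁴ + 5⁴ = 1296 + 2401 + 16 + 625 = 4338
4338 → 4⁴ + 3⁴ + 3⁴ + 8⁴ = 256 + 81 + 81 + 4096 = 4514
4514 → 4⁴ + 5⁴ + 1⁴ + 4⁴ = 256 + 625 + 1 + 256 = 1138
1138 → 1⁴ + 1⁴ + 3⁴ + 8⁴ = 1 + 1 + 81 + 4096 = 4179
4179 → 4⁴ + 1⁴ + 7⁴ + 9⁴ = 256 + 1 + 2401 + 6561 = 9219
9219 → 9⁴ + 2⁴ + 1⁴ + 9⁴ = 6561 + 16 + 1 + 6561 = 13139  — 13139 repeats.
That took 10 steps.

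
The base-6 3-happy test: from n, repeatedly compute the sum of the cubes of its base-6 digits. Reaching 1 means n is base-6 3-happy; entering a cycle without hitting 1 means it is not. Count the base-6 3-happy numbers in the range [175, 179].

175: 175 → 190 → 190  (repeats 190)
176: 176 → 197 → 258 → 3 → 27 → 91 → 36 → 1  (reaches 1)
177: 177 → 216 → 1  (reaches 1)
178: 178 → 253 → 3 → 27 → 91 → 36 → 1  (reaches 1)
179: 179 → 314 → 81 → 36 → 1  (reaches 1)
base-6 3-happy: 176, 177, 178, 179

4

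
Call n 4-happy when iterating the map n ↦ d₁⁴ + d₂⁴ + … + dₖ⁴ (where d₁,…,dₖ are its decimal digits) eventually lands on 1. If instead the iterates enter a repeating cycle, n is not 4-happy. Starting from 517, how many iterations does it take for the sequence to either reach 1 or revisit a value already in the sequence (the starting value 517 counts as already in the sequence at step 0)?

517 → 5⁴ + 1⁴ + 7⁴ = 3027
3027 → 3⁴ + 0⁴ + 2⁴ + 7⁴ = 2498
2498 → 2⁴ + 4⁴ + 9⁴ + 8⁴ = 10929
10929 → 1⁴ + 0⁴ + 9⁴ + 2⁴ + 9⁴ = 13139
13139 → 1⁴ + 3⁴ + 1⁴ + 3⁴ + 9⁴ = 6725
6725 → 6⁴ + 7⁴ + 2⁴ + 5⁴ = 4338
4338 → 4⁴ + 3⁴ + 3⁴ + 8⁴ = 4514
4514 → 4⁴ + 5⁴ + 1⁴ + 4⁴ = 1138
1138 → 1⁴ + 1⁴ + 3⁴ + 8⁴ = 4179
4179 → 4⁴ + 1⁴ + 7⁴ + 9⁴ = 9219
9219 → 9⁴ + 2⁴ + 1⁴ + 9⁴ = 13139  — 13139 repeats.
That took 11 steps.

11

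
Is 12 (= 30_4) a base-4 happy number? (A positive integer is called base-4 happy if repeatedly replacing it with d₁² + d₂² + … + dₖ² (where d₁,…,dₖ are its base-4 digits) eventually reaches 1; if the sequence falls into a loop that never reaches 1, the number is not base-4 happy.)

12 = (3,0)_4 → 3² + 0² = 9 + 0 = 9
9 = (2,1)_4 → 2² + 1² = 4 + 1 = 5
5 = (1,1)_4 → 1² + 1² = 1 + 1 = 2
2 = (2)_4 → 2² = 4
4 = (1,0)_4 → 1² + 0² = 1 + 0 = 1  — reached 1.

base-4 happy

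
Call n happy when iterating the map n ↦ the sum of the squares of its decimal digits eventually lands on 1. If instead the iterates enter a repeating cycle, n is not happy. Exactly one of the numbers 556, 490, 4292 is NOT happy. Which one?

4292

556: 556 → 86 → 100 → 1  — reaches 1 (happy)
490: 490 → 97 → 130 → 10 → 1  — reaches 1 (happy)
4292: 4292 → 105 → 26 → 40 → 16 → 37 → 58 → 89 → 145 → 42 → 20 → 4 → 16  — repeats 16 (not happy)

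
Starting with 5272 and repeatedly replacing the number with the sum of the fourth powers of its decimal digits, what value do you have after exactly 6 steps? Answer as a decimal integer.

5272 → 5⁴ + 2⁴ + 7⁴ + 2⁴ = 625 + 16 + 2401 + 16 = 3058
3058 → 3⁴ + 0⁴ + 5⁴ + 8⁴ = 81 + 0 + 625 + 4096 = 4802
4802 → 4⁴ + 8⁴ + 0⁴ + 2⁴ = 256 + 4096 + 0 + 16 = 4368
4368 → 4⁴ + 3⁴ + 6⁴ + 8⁴ = 256 + 81 + 1296 + 4096 = 5729
5729 → 5⁴ + 7⁴ + 2⁴ + 9⁴ = 625 + 2401 + 16 + 6561 = 9603
9603 → 9⁴ + 6⁴ + 0⁴ + 3⁴ = 6561 + 1296 + 0 + 81 = 7938

7938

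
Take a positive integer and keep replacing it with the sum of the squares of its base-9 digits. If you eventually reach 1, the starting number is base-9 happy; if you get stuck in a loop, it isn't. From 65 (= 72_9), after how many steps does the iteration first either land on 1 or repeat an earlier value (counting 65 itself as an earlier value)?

3

65 = (7,2)_9 → 7² + 2² = 49 + 4 = 53
53 = (5,8)_9 → 5² + 8² = 25 + 64 = 89
89 = (1,0,8)_9 → 1² + 0² + 8² = 1 + 0 + 64 = 65  — 65 repeats.
That took 3 steps.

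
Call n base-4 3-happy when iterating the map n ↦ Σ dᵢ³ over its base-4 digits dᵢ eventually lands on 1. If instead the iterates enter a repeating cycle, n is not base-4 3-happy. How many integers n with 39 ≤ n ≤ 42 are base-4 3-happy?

1

39: 39 → 36 → 9 → 9  — not base-4 3-happy
40: 40 → 16 → 1  — base-4 3-happy
41: 41 → 17 → 2 → 8 → 8  — not base-4 3-happy
42: 42 → 24 → 9 → 9  — not base-4 3-happy
base-4 3-happy: 40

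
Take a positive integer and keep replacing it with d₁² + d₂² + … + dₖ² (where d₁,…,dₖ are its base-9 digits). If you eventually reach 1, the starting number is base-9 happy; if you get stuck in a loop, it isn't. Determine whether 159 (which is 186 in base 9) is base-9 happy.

159 = (1,8,6)_9 → 1² + 8² + 6² = 101
101 = (1,2,2)_9 → 1² + 2² + 2² = 9
9 = (1,0)_9 → 1² + 0² = 1  — reached 1.

base-9 happy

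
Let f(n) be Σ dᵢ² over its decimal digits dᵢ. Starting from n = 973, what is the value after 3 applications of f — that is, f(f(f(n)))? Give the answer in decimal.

973 → 9² + 7² + 3² = 139
139 → 1² + 3² + 9² = 91
91 → 9² + 1² = 82

82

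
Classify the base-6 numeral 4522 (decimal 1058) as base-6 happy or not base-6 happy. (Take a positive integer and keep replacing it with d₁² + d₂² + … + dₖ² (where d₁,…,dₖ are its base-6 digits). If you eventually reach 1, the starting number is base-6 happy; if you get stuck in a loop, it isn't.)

1058 = (4,5,2,2)_6 → 4² + 5² + 2² + 2² = 16 + 25 + 4 + 4 = 49
49 = (1,2,1)_6 → 1² + 2² + 1² = 1 + 4 + 1 = 6
6 = (1,0)_6 → 1² + 0² = 1 + 0 = 1  — reached 1.

base-6 happy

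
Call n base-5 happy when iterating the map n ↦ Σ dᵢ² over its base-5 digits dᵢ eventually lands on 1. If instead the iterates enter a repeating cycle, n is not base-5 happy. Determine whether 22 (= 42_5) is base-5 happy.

22 = (4,2)_5 → 4² + 2² = 20
20 = (4,0)_5 → 4² + 0² = 16
16 = (3,1)_5 → 3² + 1² = 10
10 = (2,0)_5 → 2² + 0² = 4
4 = (4)_5 → 4² = 16  — 16 already seen; the sequence cycles without reaching 1.

not base-5 happy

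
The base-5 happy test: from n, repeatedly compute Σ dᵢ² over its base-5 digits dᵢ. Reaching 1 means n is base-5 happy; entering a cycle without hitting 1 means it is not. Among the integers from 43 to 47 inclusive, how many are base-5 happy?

1

43: 43 → 19 → 25 → 1  — base-5 happy
44: 44 → 26 → 2 → 4 → 16 → 10 → 4  — not base-5 happy
45: 45 → 17 → 13 → 13  — not base-5 happy
46: 46 → 18 → 18  — not base-5 happy
47: 47 → 21 → 17 → 13 → 13  — not base-5 happy
base-5 happy: 43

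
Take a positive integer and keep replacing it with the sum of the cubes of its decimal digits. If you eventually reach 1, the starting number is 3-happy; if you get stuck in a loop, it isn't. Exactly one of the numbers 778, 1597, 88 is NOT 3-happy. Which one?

778: 778 → 1198 → 1243 → 100 → 1  — reaches 1 (3-happy)
1597: 1597 → 1198 → 1243 → 100 → 1  — reaches 1 (3-happy)
88: 88 → 1024 → 73 → 370 → 370  — repeats 370 (not 3-happy)

88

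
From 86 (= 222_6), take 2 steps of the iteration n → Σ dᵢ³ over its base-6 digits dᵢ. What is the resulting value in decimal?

64

86 = (2,2,2)_6 → 2³ + 2³ + 2³ = 8 + 8 + 8 = 24
24 = (4,0)_6 → 4³ + 0³ = 64 + 0 = 64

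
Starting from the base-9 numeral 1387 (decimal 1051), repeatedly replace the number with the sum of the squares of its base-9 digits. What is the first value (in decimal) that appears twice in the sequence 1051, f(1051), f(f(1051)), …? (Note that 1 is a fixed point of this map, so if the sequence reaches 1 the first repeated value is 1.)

53

1051 = (1,3,8,7)_9 → 1² + 3² + 8² + 7² = 1 + 9 + 64 + 49 = 123
123 = (1,4,6)_9 → 1² + 4² + 6² = 1 + 16 + 36 = 53
53 = (5,8)_9 → 5² + 8² = 25 + 64 = 89
89 = (1,0,8)_9 → 1² + 0² + 8² = 1 + 0 + 64 = 65
65 = (7,2)_9 → 7² + 2² = 49 + 4 = 53  — 53 already appeared earlier.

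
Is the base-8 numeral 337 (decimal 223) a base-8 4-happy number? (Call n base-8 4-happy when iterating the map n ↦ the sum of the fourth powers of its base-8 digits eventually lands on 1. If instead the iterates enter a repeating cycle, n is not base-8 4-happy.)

223 = (3,3,7)_8 → 2563
2563 = (5,0,0,3)_8 → 706
706 = (1,3,0,2)_8 → 98
98 = (1,4,2)_8 → 273
273 = (4,2,1)_8 → 273  — 273 already seen; the sequence cycles without reaching 1.

not base-8 4-happy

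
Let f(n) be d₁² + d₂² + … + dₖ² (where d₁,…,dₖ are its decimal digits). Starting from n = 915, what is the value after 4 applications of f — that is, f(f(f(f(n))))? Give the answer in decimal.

915 → 9² + 1² + 5² = 107
107 → 1² + 0² + 7² = 50
50 → 5² + 0² = 25
25 → 2² + 5² = 29

29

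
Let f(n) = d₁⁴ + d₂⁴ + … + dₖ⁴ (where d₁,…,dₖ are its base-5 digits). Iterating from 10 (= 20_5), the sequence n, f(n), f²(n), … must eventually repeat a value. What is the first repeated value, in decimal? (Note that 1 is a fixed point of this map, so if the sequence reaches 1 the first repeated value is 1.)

528

10 = (2,0)_5 → 2⁴ + 0⁴ = 16
16 = (3,1)_5 → 3⁴ + 1⁴ = 82
82 = (3,1,2)_5 → 3⁴ + 1⁴ + 2⁴ = 98
98 = (3,4,3)_5 → 3⁴ + 4⁴ + 3⁴ = 418
418 = (3,1,3,3)_5 → 3⁴ + 1⁴ + 3⁴ + 3⁴ = 244
244 = (1,4,3,4)_5 → 1⁴ + 4⁴ + 3⁴ + 4⁴ = 594
594 = (4,3,3,4)_5 → 4⁴ + 3⁴ + 3⁴ + 4⁴ = 674
674 = (1,0,1,4,4)_5 → 1⁴ + 0⁴ + 1⁴ + 4⁴ + 4⁴ = 514
514 = (4,0,2,4)_5 → 4⁴ + 0⁴ + 2⁴ + 4⁴ = 528
528 = (4,1,0,3)_5 → 4⁴ + 1⁴ + 0⁴ + 3⁴ = 338
338 = (2,3,2,3)_5 → 2⁴ + 3⁴ + 2⁴ + 3⁴ = 194
194 = (1,2,3,4)_5 → 1⁴ + 2⁴ + 3⁴ + 4⁴ = 354
354 = (2,4,0,4)_5 → 2⁴ + 4⁴ + 0⁴ + 4⁴ = 528  — 528 already appeared earlier.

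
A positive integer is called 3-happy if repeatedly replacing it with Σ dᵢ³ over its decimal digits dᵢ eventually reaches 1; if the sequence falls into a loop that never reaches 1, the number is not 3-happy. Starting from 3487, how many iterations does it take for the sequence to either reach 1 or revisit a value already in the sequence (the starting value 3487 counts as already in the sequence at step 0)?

3487 → 946
946 → 1009
1009 → 730
730 → 370
370 → 370  — 370 repeats.
That took 5 steps.

5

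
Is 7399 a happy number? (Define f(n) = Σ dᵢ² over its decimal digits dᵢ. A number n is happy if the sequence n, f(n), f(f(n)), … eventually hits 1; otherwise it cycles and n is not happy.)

not happy

7399 → 7² + 3² + 9² + 9² = 49 + 9 + 81 + 81 = 220
220 → 2² + 2² + 0² = 4 + 4 + 0 = 8
8 → 8² = 64
64 → 6² + 4² = 36 + 16 = 52
52 → 5² + 2² = 25 + 4 = 29
29 → 2² + 9² = 4 + 81 = 85
85 → 8² + 5² = 64 + 25 = 89
89 → 8² + 9² = 64 + 81 = 145
145 → 1² + 4² + 5² = 1 + 16 + 25 = 42
42 → 4² + 2² = 16 + 4 = 20
20 → 2² + 0² = 4 + 0 = 4
4 → 4² = 16
16 → 1² + 6² = 1 + 36 = 37
37 → 3² + 7² = 9 + 49 = 58
58 → 5² + 8² = 25 + 64 = 89  — 89 already seen; the sequence cycles without reaching 1.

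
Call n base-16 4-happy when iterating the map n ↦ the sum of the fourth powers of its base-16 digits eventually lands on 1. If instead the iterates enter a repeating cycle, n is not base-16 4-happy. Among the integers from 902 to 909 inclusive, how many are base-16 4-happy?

902: 902 → 5473 → 1923 → 6578 → 21219 → 39138 → 49089 → 86003 → 101588 → 53650 → 35139 → 10994 → 60657 → 109778 → 59314 → 55474 → 47314 → 47314  (repeats 47314)
903: 903 → 6578 → 21219 → 39138 → 49089 → 86003 → 101588 → 53650 → 35139 → 10994 → 60657 → 109778 → 59314 → 55474 → 47314 → 47314  (repeats 47314)
904: 904 → 8273 → 642 → 4128 → 17 → 2 → 16 → 1  (reaches 1)
905: 905 → 10738 → 57218 → 83298 → 2194 → 10673 → 21219 → 39138 → 49089 → 86003 → 101588 → 53650 → 35139 → 10994 → 60657 → 109778 → 59314 → 55474 → 47314 → 47314  (repeats 47314)
906: 906 → 14177 → 3779 → 59233 → 42114 → 14368 → 4193 → 1298 → 642 → 4128 → 17 → 2 → 16 → 1  (reaches 1)
907: 907 → 18818 → 10929 → 24658 → 1937 → 8963 → 178 → 14657 → 6899 → 60707 → 67074 → 1313 → 642 → 4128 → 17 → 2 → 16 → 1  (reaches 1)
908: 908 → 24913 → 1923 → 6578 → 21219 → 39138 → 49089 → 86003 → 101588 → 53650 → 35139 → 10994 → 60657 → 109778 → 59314 → 55474 → 47314 → 47314  (repeats 47314)
909: 909 → 32738 → 91458 → 2194 → 10673 → 21219 → 39138 → 49089 → 86003 → 101588 → 53650 → 35139 → 10994 → 60657 → 109778 → 59314 → 55474 → 47314 → 47314  (repeats 47314)
base-16 4-happy: 904, 906, 907

3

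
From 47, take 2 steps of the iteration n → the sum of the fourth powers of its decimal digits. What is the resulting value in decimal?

47 → 4⁴ + 7⁴ = 2657
2657 → 2⁴ + 6⁴ + 5⁴ + 7⁴ = 4338

4338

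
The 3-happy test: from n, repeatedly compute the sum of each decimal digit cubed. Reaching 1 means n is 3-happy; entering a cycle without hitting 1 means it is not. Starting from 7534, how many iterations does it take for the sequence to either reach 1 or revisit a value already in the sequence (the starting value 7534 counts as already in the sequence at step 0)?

8

7534 → 7³ + 5³ + 3³ + 4³ = 559
559 → 5³ + 5³ + 9³ = 979
979 → 9³ + 7³ + 9³ = 1801
1801 → 1³ + 8³ + 0³ + 1³ = 514
514 → 5³ + 1³ + 4³ = 190
190 → 1³ + 9³ + 0³ = 730
730 → 7³ + 3³ + 0³ = 370
370 → 3³ + 7³ + 0³ = 370  — 370 repeats.
That took 8 steps.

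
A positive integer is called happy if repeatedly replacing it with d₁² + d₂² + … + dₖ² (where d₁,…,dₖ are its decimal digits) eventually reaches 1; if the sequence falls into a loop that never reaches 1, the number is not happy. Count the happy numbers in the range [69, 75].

69: 69 → 117 → 51 → 26 → 40 → 16 → 37 → 58 → 89 → 145 → 42 → 20 → 4 → 16  (repeats 16)
70: 70 → 49 → 97 → 130 → 10 → 1  (reaches 1)
71: 71 → 50 → 25 → 29 → 85 → 89 → 145 → 42 → 20 → 4 → 16 → 37 → 58 → 89  (repeats 89)
72: 72 → 53 → 34 → 25 → 29 → 85 → 89 → 145 → 42 → 20 → 4 → 16 → 37 → 58 → 89  (repeats 89)
73: 73 → 58 → 89 → 145 → 42 → 20 → 4 → 16 → 37 → 58  (repeats 58)
74: 74 → 65 → 61 → 37 → 58 → 89 → 145 → 42 → 20 → 4 → 16 → 37  (repeats 37)
75: 75 → 74 → 65 → 61 → 37 → 58 → 89 → 145 → 42 → 20 → 4 → 16 → 37  (repeats 37)
happy: 70

1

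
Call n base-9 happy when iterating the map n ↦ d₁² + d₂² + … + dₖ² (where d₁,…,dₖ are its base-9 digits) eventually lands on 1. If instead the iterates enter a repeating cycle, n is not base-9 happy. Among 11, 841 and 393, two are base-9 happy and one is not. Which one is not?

11

11: 11 → 5 → 25 → 53 → 89 → 65 → 53  — repeats 53 (not base-9 happy)
841: 841 → 27 → 9 → 1  — reaches 1 (base-9 happy)
393: 393 → 101 → 9 → 1  — reaches 1 (base-9 happy)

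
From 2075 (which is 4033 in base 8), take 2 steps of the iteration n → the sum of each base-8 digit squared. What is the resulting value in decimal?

2075 = (4,0,3,3)_8 → 4² + 0² + 3² + 3² = 16 + 0 + 9 + 9 = 34
34 = (4,2)_8 → 4² + 2² = 16 + 4 = 20

20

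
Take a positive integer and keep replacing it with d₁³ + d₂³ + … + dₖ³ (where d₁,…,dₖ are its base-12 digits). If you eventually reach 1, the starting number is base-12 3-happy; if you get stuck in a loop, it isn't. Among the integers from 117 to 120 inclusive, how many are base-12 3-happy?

117: 117 → 1458 → 1217 → 762 → 368 → 736 → 190 → 1028 → 856 → 1520 → 1728 → 1  (reaches 1)
118: 118 → 1729 → 2 → 8 → 512 → 755 → 1464 → 1008 → 343 → 415 → 1351 → 1136 → 1855 → 1344 → 793 → 342 → 288 → 8  (repeats 8)
119: 119 → 2060 → 548 → 1268 → 1753 → 10 → 1000 → 1611 → 1366 → 1854 → 1217 → 762 → 368 → 736 → 190 → 1028 → 856 → 1520 → 1728 → 1  (reaches 1)
120: 120 → 1000 → 1611 → 1366 → 1854 → 1217 → 762 → 368 → 736 → 190 → 1028 → 856 → 1520 → 1728 → 1  (reaches 1)
base-12 3-happy: 117, 119, 120

3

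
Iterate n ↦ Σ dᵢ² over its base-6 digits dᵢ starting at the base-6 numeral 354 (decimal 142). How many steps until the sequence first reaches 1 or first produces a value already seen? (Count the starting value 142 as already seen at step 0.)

12

142 = (3,5,4)_6 → 3² + 5² + 4² = 50
50 = (1,2,2)_6 → 1² + 2² + 2² = 9
9 = (1,3)_6 → 1² + 3² = 10
10 = (1,4)_6 → 1² + 4² = 17
17 = (2,5)_6 → 2² + 5² = 29
29 = (4,5)_6 → 4² + 5² = 41
41 = (1,0,5)_6 → 1² + 0² + 5² = 26
26 = (4,2)_6 → 4² + 2² = 20
20 = (3,2)_6 → 3² + 2² = 13
13 = (2,1)_6 → 2² + 1² = 5
5 = (5)_6 → 5² = 25
25 = (4,1)_6 → 4² + 1² = 17  — 17 repeats.
That took 12 steps.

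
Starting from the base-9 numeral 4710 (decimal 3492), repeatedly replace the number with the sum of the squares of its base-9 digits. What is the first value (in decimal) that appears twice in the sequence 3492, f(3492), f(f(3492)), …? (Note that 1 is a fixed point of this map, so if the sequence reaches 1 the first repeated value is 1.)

3492 = (4,7,1,0)_9 → 4² + 7² + 1² + 0² = 66
66 = (7,3)_9 → 7² + 3² = 58
58 = (6,4)_9 → 6² + 4² = 52
52 = (5,7)_9 → 5² + 7² = 74
74 = (8,2)_9 → 8² + 2² = 68
68 = (7,5)_9 → 7² + 5² = 74  — 74 already appeared earlier.

74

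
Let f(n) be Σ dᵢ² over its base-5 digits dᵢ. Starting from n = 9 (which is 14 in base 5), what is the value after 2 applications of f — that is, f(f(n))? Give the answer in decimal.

13

9 = (1,4)_5 → 1² + 4² = 1 + 16 = 17
17 = (3,2)_5 → 3² + 2² = 9 + 4 = 13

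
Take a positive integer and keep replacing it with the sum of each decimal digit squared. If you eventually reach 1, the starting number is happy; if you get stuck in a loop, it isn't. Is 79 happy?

79 → 7² + 9² = 130
130 → 1² + 3² + 0² = 10
10 → 1² + 0² = 1  — reached 1.

happy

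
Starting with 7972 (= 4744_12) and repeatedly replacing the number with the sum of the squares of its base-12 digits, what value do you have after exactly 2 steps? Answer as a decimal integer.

7972 = (4,7,4,4)_12 → 4² + 7² + 4² + 4² = 16 + 49 + 16 + 16 = 97
97 = (8,1)_12 → 8² + 1² = 64 + 1 = 65

65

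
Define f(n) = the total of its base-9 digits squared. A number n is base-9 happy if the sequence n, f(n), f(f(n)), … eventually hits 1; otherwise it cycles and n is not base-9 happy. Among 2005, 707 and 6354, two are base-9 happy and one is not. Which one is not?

2005: 2005 → 125 → 81 → 1  — reaches 1 (base-9 happy)
707: 707 → 125 → 81 → 1  — reaches 1 (base-9 happy)
6354: 6354 → 116 → 74 → 68 → 74  — repeats 74 (not base-9 happy)

6354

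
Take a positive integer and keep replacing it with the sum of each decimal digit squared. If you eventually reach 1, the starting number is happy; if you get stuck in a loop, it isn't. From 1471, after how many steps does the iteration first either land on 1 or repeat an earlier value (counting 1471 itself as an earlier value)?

11

1471 → 67
67 → 85
85 → 89
89 → 145
145 → 42
42 → 20
20 → 4
4 → 16
16 → 37
37 → 58
58 → 89  — 89 repeats.
That took 11 steps.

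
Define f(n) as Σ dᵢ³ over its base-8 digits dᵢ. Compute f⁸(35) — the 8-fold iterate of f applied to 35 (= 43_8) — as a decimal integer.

559

35 = (4,3)_8 → 4³ + 3³ = 64 + 27 = 91
91 = (1,3,3)_8 → 1³ + 3³ + 3³ = 1 + 27 + 27 = 55
55 = (6,7)_8 → 6³ + 7³ = 216 + 343 = 559
559 = (1,0,5,7)_8 → 1³ + 0³ + 5³ + 7³ = 1 + 0 + 125 + 343 = 469
469 = (7,2,5)_8 → 7³ + 2³ + 5³ = 343 + 8 + 125 = 476
476 = (7,3,4)_8 → 7³ + 3³ + 4³ = 343 + 27 + 64 = 434
434 = (6,6,2)_8 → 6³ + 6³ + 2³ = 216 + 216 + 8 = 440
440 = (6,7,0)_8 → 6³ + 7³ + 0³ = 216 + 343 + 0 = 559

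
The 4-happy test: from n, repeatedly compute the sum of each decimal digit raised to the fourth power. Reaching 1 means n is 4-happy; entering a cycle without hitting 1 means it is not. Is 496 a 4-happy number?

496 → 8113
8113 → 4179
4179 → 9219
9219 → 13139
13139 → 6725
6725 → 4338
4338 → 4514
4514 → 1138
1138 → 4179  — 4179 already seen; the sequence cycles without reaching 1.

not 4-happy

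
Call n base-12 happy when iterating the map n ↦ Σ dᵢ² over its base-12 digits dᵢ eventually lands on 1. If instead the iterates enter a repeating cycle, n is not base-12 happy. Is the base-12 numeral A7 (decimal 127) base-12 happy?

127 = (10,7)_12 → 149
149 = (1,0,5)_12 → 26
26 = (2,2)_12 → 8
8 = (8)_12 → 64
64 = (5,4)_12 → 41
41 = (3,5)_12 → 34
34 = (2,10)_12 → 104
104 = (8,8)_12 → 128
128 = (10,8)_12 → 164
164 = (1,1,8)_12 → 66
66 = (5,6)_12 → 61
61 = (5,1)_12 → 26  — 26 already seen; the sequence cycles without reaching 1.

not base-12 happy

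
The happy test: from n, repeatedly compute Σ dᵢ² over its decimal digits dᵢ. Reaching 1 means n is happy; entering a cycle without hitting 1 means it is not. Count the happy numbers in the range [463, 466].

1

463: 463 → 61 → 37 → 58 → 89 → 145 → 42 → 20 → 4 → 16 → 37  (repeats 37)
464: 464 → 68 → 100 → 1  (reaches 1)
465: 465 → 77 → 98 → 145 → 42 → 20 → 4 → 16 → 37 → 58 → 89 → 145  (repeats 145)
466: 466 → 88 → 128 → 69 → 117 → 51 → 26 → 40 → 16 → 37 → 58 → 89 → 145 → 42 → 20 → 4 → 16  (repeats 16)
happy: 464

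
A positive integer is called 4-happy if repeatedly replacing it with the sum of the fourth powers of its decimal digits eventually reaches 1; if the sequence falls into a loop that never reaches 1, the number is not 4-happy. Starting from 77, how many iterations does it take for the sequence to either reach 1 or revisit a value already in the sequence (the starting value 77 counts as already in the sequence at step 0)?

77 → 7⁴ + 7⁴ = 4802
4802 → 4⁴ + 8⁴ + 0⁴ + 2⁴ = 4368
4368 → 4⁴ + 3⁴ + 6⁴ + 8⁴ = 5729
5729 → 5⁴ + 7⁴ + 2⁴ + 9⁴ = 9603
9603 → 9⁴ + 6⁴ + 0⁴ + 3⁴ = 7938
7938 → 7⁴ + 9⁴ + 3⁴ + 8⁴ = 13139
13139 → 1⁴ + 3⁴ + 1⁴ + 3⁴ + 9⁴ = 6725
6725 → 6⁴ + 7⁴ + 2⁴ + 5⁴ = 4338
4338 → 4⁴ + 3⁴ + 3⁴ + 8⁴ = 4514
4514 → 4⁴ + 5⁴ + 1⁴ + 4⁴ = 1138
1138 → 1⁴ + 1⁴ + 3⁴ + 8⁴ = 4179
4179 → 4⁴ + 1⁴ + 7⁴ + 9⁴ = 9219
9219 → 9⁴ + 2⁴ + 1⁴ + 9⁴ = 13139  — 13139 repeats.
That took 13 steps.

13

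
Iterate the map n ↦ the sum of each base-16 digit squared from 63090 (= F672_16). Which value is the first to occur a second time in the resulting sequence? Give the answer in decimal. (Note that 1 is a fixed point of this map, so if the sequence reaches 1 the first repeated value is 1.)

1

63090 = (15,6,7,2)_16 → 314
314 = (1,3,10)_16 → 110
110 = (6,14)_16 → 232
232 = (14,8)_16 → 260
260 = (1,0,4)_16 → 17
17 = (1,1)_16 → 2
2 = (2)_16 → 4
4 = (4)_16 → 16
16 = (1,0)_16 → 1  — reached the fixed point 1.
1 → 1, so 1 is the first repeated value.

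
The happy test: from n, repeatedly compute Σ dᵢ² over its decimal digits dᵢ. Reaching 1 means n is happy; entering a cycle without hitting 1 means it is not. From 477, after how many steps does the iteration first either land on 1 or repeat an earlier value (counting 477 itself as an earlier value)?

477 → 4² + 7² + 7² = 16 + 49 + 49 = 114
114 → 1² + 1² + 4² = 1 + 1 + 16 = 18
18 → 1² + 8² = 1 + 64 = 65
65 → 6² + 5² = 36 + 25 = 61
61 → 6² + 1² = 36 + 1 = 37
37 → 3² + 7² = 9 + 49 = 58
58 → 5² + 8² = 25 + 64 = 89
89 → 8² + 9² = 64 + 81 = 145
145 → 1² + 4² + 5² = 1 + 16 + 25 = 42
42 → 4² + 2² = 16 + 4 = 20
20 → 2² + 0² = 4 + 0 = 4
4 → 4² = 16
16 → 1² + 6² = 1 + 36 = 37  — 37 repeats.
That took 13 steps.

13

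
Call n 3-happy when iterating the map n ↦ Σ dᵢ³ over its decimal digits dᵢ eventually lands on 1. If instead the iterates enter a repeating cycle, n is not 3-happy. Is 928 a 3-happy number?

928 → 1249
1249 → 802
802 → 520
520 → 133
133 → 55
55 → 250
250 → 133  — 133 already seen; the sequence cycles without reaching 1.

not 3-happy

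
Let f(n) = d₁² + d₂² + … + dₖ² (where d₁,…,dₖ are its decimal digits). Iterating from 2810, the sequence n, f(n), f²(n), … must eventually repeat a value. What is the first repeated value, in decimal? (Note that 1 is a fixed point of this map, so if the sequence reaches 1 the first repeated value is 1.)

16

2810 → 2² + 8² + 1² + 0² = 69
69 → 6² + 9² = 117
117 → 1² + 1² + 7² = 51
51 → 5² + 1² = 26
26 → 2² + 6² = 40
40 → 4² + 0² = 16
16 → 1² + 6² = 37
37 → 3² + 7² = 58
58 → 5² + 8² = 89
89 → 8² + 9² = 145
145 → 1² + 4² + 5² = 42
42 → 4² + 2² = 20
20 → 2² + 0² = 4
4 → 4² = 16  — 16 already appeared earlier.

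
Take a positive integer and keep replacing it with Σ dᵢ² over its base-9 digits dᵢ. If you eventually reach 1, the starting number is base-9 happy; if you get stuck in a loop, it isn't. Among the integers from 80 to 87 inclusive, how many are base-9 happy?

80: 80 → 128 → 30 → 18 → 4 → 16 → 50 → 50  (repeats 50)
81: 81 → 1  (reaches 1)
82: 82 → 2 → 4 → 16 → 50 → 50  (repeats 50)
83: 83 → 5 → 25 → 53 → 89 → 65 → 53  (repeats 53)
84: 84 → 10 → 2 → 4 → 16 → 50 → 50  (repeats 50)
85: 85 → 17 → 65 → 53 → 89 → 65  (repeats 65)
86: 86 → 26 → 68 → 74 → 68  (repeats 68)
87: 87 → 37 → 17 → 65 → 53 → 89 → 65  (repeats 65)
base-9 happy: 81

1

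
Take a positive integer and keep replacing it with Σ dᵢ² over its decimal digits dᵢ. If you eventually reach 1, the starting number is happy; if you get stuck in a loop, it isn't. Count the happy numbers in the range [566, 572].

566: 566 → 97 → 130 → 10 → 1  (reaches 1)
567: 567 → 110 → 2 → 4 → 16 → 37 → 58 → 89 → 145 → 42 → 20 → 4  (repeats 4)
568: 568 → 125 → 30 → 9 → 81 → 65 → 61 → 37 → 58 → 89 → 145 → 42 → 20 → 4 → 16 → 37  (repeats 37)
569: 569 → 142 → 21 → 5 → 25 → 29 → 85 → 89 → 145 → 42 → 20 → 4 → 16 → 37 → 58 → 89  (repeats 89)
570: 570 → 74 → 65 → 61 → 37 → 58 → 89 → 145 → 42 → 20 → 4 → 16 → 37  (repeats 37)
571: 571 → 75 → 74 → 65 → 61 → 37 → 58 → 89 → 145 → 42 → 20 → 4 → 16 → 37  (repeats 37)
572: 572 → 78 → 113 → 11 → 2 → 4 → 16 → 37 → 58 → 89 → 145 → 42 → 20 → 4  (repeats 4)
happy: 566

1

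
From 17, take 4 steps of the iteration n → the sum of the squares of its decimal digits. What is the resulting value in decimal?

17 → 50
50 → 25
25 → 29
29 → 85

85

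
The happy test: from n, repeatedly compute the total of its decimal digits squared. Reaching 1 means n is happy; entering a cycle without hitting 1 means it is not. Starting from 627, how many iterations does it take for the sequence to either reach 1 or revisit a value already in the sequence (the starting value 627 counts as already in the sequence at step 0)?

9

627 → 6² + 2² + 7² = 89
89 → 8² + 9² = 145
145 → 1² + 4² + 5² = 42
42 → 4² + 2² = 20
20 → 2² + 0² = 4
4 → 4² = 16
16 → 1² + 6² = 37
37 → 3² + 7² = 58
58 → 5² + 8² = 89  — 89 repeats.
That took 9 steps.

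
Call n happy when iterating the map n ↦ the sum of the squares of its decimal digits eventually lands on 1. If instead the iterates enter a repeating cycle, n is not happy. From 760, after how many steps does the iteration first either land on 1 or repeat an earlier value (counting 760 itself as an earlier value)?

760 → 85
85 → 89
89 → 145
145 → 42
42 → 20
20 → 4
4 → 16
16 → 37
37 → 58
58 → 89  — 89 repeats.
That took 10 steps.

10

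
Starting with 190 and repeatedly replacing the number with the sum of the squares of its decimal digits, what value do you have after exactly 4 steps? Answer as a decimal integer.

1

190 → 1² + 9² + 0² = 1 + 81 + 0 = 82
82 → 8² + 2² = 64 + 4 = 68
68 → 6² + 8² = 36 + 64 = 100
100 → 1² + 0² + 0² = 1 + 0 + 0 = 1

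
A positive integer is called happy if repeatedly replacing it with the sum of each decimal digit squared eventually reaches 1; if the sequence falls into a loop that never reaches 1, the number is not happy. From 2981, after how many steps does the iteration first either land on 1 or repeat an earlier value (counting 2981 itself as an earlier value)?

12

2981 → 2² + 9² + 8² + 1² = 150
150 → 1² + 5² + 0² = 26
26 → 2² + 6² = 40
40 → 4² + 0² = 16
16 → 1² + 6² = 37
37 → 3² + 7² = 58
58 → 5² + 8² = 89
89 → 8² + 9² = 145
145 → 1² + 4² + 5² = 42
42 → 4² + 2² = 20
20 → 2² + 0² = 4
4 → 4² = 16  — 16 repeats.
That took 12 steps.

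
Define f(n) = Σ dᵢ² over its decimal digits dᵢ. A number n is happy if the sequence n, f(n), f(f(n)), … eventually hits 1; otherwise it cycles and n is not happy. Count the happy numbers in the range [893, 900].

1

893: 893 → 154 → 42 → 20 → 4 → 16 → 37 → 58 → 89 → 145 → 42  — not happy
894: 894 → 161 → 38 → 73 → 58 → 89 → 145 → 42 → 20 → 4 → 16 → 37 → 58  — not happy
895: 895 → 170 → 50 → 25 → 29 → 85 → 89 → 145 → 42 → 20 → 4 → 16 → 37 → 58 → 89  — not happy
896: 896 → 181 → 66 → 72 → 53 → 34 → 25 → 29 → 85 → 89 → 145 → 42 → 20 → 4 → 16 → 37 → 58 → 89  — not happy
897: 897 → 194 → 98 → 145 → 42 → 20 → 4 → 16 → 37 → 58 → 89 → 145  — not happy
898: 898 → 209 → 85 → 89 → 145 → 42 → 20 → 4 → 16 → 37 → 58 → 89  — not happy
899: 899 → 226 → 44 → 32 → 13 → 10 → 1  — happy
900: 900 → 81 → 65 → 61 → 37 → 58 → 89 → 145 → 42 → 20 → 4 → 16 → 37  — not happy
happy: 899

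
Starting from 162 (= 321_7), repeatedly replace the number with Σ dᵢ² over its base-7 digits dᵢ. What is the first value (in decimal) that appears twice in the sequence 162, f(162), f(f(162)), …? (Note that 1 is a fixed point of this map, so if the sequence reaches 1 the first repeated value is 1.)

162 = (3,2,1)_7 → 3² + 2² + 1² = 14
14 = (2,0)_7 → 2² + 0² = 4
4 = (4)_7 → 4² = 16
16 = (2,2)_7 → 2² + 2² = 8
8 = (1,1)_7 → 1² + 1² = 2
2 = (2)_7 → 2² = 4  — 4 already appeared earlier.

4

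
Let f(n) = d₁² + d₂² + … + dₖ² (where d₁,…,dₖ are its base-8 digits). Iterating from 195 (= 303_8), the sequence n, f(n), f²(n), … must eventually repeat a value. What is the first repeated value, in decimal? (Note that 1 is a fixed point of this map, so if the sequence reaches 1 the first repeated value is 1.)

1

195 = (3,0,3)_8 → 3² + 0² + 3² = 9 + 0 + 9 = 18
18 = (2,2)_8 → 2² + 2² = 4 + 4 = 8
8 = (1,0)_8 → 1² + 0² = 1 + 0 = 1  — reached the fixed point 1.
1 → 1, so 1 is the first repeated value.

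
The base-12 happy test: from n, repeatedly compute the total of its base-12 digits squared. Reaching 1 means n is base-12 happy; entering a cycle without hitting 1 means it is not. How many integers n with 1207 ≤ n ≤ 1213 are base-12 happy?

1

1207: 1207 → 129 → 181 → 11 → 121 → 101 → 89 → 74 → 40 → 25 → 5 → 25  — not base-12 happy
1208: 1208 → 144 → 1  — base-12 happy
1209: 1209 → 161 → 27 → 13 → 2 → 4 → 16 → 17 → 26 → 8 → 64 → 41 → 34 → 104 → 128 → 164 → 66 → 61 → 26  — not base-12 happy
1210: 1210 → 180 → 10 → 100 → 80 → 100  — not base-12 happy
1211: 1211 → 201 → 98 → 68 → 89 → 74 → 40 → 25 → 5 → 25  — not base-12 happy
1212: 1212 → 89 → 74 → 40 → 25 → 5 → 25  — not base-12 happy
1213: 1213 → 90 → 85 → 50 → 20 → 65 → 50  — not base-12 happy
base-12 happy: 1208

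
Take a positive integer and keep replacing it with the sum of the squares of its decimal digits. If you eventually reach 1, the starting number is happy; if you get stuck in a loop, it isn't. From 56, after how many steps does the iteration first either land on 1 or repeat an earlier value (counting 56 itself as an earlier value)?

56 → 5² + 6² = 25 + 36 = 61
61 → 6² + 1² = 36 + 1 = 37
37 → 3² + 7² = 9 + 49 = 58
58 → 5² + 8² = 25 + 64 = 89
89 → 8² + 9² = 64 + 81 = 145
145 → 1² + 4² + 5² = 1 + 16 + 25 = 42
42 → 4² + 2² = 16 + 4 = 20
20 → 2² + 0² = 4 + 0 = 4
4 → 4² = 16
16 → 1² + 6² = 1 + 36 = 37  — 37 repeats.
That took 10 steps.

10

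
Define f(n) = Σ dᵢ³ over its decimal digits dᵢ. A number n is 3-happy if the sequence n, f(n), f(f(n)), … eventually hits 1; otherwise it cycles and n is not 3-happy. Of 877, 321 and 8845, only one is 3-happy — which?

877

877: 877 → 1198 → 1243 → 100 → 1  — reaches 1 (3-happy)
321: 321 → 36 → 243 → 99 → 1458 → 702 → 351 → 153 → 153  — repeats 153 (not 3-happy)
8845: 8845 → 1213 → 37 → 370 → 370  — repeats 370 (not 3-happy)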